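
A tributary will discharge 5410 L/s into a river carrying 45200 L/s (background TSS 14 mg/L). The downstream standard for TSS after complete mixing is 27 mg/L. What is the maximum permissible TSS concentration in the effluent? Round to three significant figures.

At the limit, (Qr·Cr + Qe·Cₑ)/(Qr + Qe) = 27:
Cₑ = (50610·27 − 45200·14.00) / 5410 = 135.6 mg/L.

136 mg/L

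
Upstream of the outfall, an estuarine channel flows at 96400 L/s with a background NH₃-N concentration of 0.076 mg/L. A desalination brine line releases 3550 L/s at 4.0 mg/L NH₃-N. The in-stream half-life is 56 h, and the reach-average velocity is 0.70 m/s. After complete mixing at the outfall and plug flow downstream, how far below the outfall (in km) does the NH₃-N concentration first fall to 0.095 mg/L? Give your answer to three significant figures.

Conservation of mass: C = (96400·0.07600 + 3550·4.000) / 99950 = 21530/99950 = 0.2154 mg/L.
Half-life 56 h → k = ln 2 / 56 = 0.01238 h⁻¹ = 0.2971 d⁻¹.
Set 0.2154·exp(−k·t) = 0.095 → t = ln(0.2154/0.095)/k = 238100 s = 66.13 h.
Distance = v·t = 0.70·238100 = 166600 m = 166.6 km.

167 km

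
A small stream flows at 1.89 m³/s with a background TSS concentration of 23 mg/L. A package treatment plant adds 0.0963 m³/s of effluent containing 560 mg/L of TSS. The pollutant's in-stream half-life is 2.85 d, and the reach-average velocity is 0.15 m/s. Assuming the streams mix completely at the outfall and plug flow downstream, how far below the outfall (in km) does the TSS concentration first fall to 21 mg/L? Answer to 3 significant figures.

Flow-weighted average: C = (1.890·23.00 + 0.09630·560.0) / 1.986 = 97.40/1.986 = 49.03 mg/L.
Half-life 2.85 d → k = ln 2 / 2.85 = 0.2432 d⁻¹.
Set 49.03·exp(−k·t) = 21 → t = ln(49.03/21)/k = 301300 s = 83.68 h.
Distance = v·t = 0.15·301300 = 45190 m = 45.19 km.

45.2 km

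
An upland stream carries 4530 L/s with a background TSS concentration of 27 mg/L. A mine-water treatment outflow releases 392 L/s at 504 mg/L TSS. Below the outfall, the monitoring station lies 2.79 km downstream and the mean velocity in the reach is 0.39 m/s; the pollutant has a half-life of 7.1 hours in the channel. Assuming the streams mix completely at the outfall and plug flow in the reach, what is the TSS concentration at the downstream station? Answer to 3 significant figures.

53.5 mg/L

Conservation of mass: C = (4530·27.00 + 392.0·504.0) / 4922 = 319900/4922 = 64.99 mg/L.
Travel time t = 2.79·1000 / 0.39 = 7154 s = 1.987 h.
Half-life 7.1 h → k = ln 2 / 7.1 = 0.09763 h⁻¹ = 2.343 d⁻¹.
First-order decay: C = 64.99·exp(−k·t) = 64.99·0.8237 = 53.53 mg/L.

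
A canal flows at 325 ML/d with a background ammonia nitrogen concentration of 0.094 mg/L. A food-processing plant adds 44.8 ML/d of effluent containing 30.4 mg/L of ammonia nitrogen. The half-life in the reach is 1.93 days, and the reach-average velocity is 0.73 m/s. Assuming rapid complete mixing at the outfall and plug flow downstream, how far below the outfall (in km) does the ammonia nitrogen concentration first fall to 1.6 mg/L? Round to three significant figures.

150 km

Mass balance: C = (325.0·0.09400 + 44.80·30.40) / 369.8 = 1392/369.8 = 3.765 mg/L.
Half-life 1.93 d → k = ln 2 / 1.93 = 0.3591 d⁻¹.
Set 3.765·exp(−k·t) = 1.6 → t = ln(3.765/1.6)/k = 205900 s = 57.19 h.
Distance = v·t = 0.73·205900 = 150300 m = 150.3 km.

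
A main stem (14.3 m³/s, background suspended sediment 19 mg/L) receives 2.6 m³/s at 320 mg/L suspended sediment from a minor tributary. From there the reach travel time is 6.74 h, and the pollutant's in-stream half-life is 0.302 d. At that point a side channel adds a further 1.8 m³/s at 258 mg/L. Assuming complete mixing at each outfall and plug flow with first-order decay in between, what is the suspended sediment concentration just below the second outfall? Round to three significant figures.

55.8 mg/L

After mixing, C = (14.30·19.00 + 2.600·320.0) / 16.90 = 1104/16.90 = 65.31 mg/L; combined flow 16.90 m³/s.
Half-life 0.302 d → k = ln 2 / 0.302 = 2.295 d⁻¹.
First-order decay: C = 65.31·exp(−k·t) = 65.31·0.5249 = 34.28 mg/L.
Second outfall: C = (16.90·34.28 + 1.800·258.0)/18.70 = 55.81 mg/L.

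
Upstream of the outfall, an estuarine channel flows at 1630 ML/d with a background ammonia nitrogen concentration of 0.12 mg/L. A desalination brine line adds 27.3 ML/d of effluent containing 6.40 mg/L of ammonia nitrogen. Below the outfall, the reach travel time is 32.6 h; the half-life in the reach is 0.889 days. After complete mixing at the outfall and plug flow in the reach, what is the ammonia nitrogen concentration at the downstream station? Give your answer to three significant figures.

After mixing, C = (1630·0.1200 + 27.30·6.400) / 1657 = 370.3/1657 = 0.2234 mg/L.
Half-life 0.889 d → k = ln 2 / 0.889 = 0.7797 d⁻¹.
After decay, C = 0.2234 × e^(−kt) = 0.2234 × 0.3468 = 0.07749 mg/L.

0.0775 mg/L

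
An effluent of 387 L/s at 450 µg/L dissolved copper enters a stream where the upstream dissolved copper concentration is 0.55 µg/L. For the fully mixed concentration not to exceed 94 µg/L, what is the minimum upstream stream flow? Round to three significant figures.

Set C_mix = 94: (Q·0.5500 + 387.0·450.0) / (Q + 387.0) = 94
→ Q = 387.0·(450.0 − 94)/(94 − 0.5500) = 1474 L/s.

1470 L/s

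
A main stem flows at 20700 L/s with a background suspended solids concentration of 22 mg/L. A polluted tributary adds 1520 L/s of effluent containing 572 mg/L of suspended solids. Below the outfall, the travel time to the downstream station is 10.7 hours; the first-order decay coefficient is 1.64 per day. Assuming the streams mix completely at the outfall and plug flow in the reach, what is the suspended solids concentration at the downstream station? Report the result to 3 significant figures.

After mixing, C = (20700·22.00 + 1520·572.0) / 22220 = 1325000/22220 = 59.62 mg/L.
Applying C = C₀e^(−kt): 59.62 × 0.4813 = 28.70 mg/L.

28.7 mg/L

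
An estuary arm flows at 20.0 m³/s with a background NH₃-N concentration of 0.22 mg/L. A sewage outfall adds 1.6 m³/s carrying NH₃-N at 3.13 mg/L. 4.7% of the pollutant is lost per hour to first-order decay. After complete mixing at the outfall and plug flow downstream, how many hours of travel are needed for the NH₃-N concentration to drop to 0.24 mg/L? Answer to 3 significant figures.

12.4 h

After mixing, C = (20.00·0.2200 + 1.600·3.130) / 21.60 = 9.408/21.60 = 0.4356 mg/L.
4.7%/h lost → k = −ln(1 − 0.047) = 0.04814 h⁻¹.
0.4356·exp(−k·t) = 0.24 → t = ln(0.4356/0.24)/k = 44570 s = 12.38 h.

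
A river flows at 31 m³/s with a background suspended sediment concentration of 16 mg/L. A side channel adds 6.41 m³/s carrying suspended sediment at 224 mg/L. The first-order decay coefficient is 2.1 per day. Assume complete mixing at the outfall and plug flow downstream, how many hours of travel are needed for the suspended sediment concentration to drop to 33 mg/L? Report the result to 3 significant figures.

Mass balance: C = (31.00·16.00 + 6.410·224.0) / 37.41 = 1932/37.41 = 51.64 mg/L.
51.64·exp(−k·t) = 33 → t = ln(51.64/33)/k = 18420 s = 5.118 h.

5.12 h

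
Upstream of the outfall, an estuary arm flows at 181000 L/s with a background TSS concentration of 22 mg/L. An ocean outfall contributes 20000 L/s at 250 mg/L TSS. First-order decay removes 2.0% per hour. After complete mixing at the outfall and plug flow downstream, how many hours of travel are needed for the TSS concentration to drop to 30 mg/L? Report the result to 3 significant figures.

19.7 h

Mixed concentration C = ΣQC/ΣQ = (181000·22.00 + 20000·250.0) / 201000 = 8982000/201000 = 44.69 mg/L.
2.0%/h lost → k = −ln(1 − 0.02) = 0.02020 h⁻¹.
44.69·exp(−k·t) = 30 → t = ln(44.69/30)/k = 71010 s = 19.72 h.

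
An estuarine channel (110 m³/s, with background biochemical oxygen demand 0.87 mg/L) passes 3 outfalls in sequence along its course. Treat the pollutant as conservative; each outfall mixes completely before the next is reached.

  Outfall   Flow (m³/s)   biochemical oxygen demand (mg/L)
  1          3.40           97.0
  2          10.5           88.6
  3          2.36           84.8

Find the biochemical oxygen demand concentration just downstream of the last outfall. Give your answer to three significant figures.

12.3 mg/L

Below outfall 1: Q → 113.4 m³/s, C = (110.0·0.8700 + 3.400·97.00)/113.4 = 3.752 mg/L.
Below outfall 2: Q → 123.9 m³/s, C = (113.4·3.752 + 10.50·88.60)/123.9 = 10.94 mg/L.
Below outfall 3: Q → 126.3 m³/s, C = (123.9·10.94 + 2.360·84.80)/126.3 = 12.32 mg/L.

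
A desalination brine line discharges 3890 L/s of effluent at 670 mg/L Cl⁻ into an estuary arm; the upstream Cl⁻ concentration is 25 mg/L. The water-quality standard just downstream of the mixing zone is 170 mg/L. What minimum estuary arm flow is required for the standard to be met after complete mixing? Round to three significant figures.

13400 L/s

Set C_mix = 170: (Q·25.00 + 3890·670.0) / (Q + 3890) = 170
→ Q = 3890·(670.0 − 170)/(170 − 25.00) = 13410 L/s.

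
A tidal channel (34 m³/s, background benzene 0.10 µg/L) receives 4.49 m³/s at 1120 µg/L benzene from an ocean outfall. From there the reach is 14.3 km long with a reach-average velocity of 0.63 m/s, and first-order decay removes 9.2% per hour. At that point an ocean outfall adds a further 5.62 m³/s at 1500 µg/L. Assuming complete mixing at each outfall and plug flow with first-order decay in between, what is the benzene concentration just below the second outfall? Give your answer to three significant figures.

Flow-weighted average: C = (34.00·0.1000 + 4.490·1120) / 38.49 = 5032/38.49 = 130.7 µg/L; combined flow 38.49 m³/s.
Travel time t = 14.3·1000 / 0.63 = 22700 s = 6.305 h.
9.2%/h lost → k = −ln(1 − 0.092) = 0.09651 h⁻¹.
Applying C = C₀e^(−kt): 130.7 × 0.5442 = 71.14 µg/L.
At the second outfall, C = (38.49·71.14 + 5.620·1500) / (38.49 + 5.620) = 253.2 µg/L.

253 µg/L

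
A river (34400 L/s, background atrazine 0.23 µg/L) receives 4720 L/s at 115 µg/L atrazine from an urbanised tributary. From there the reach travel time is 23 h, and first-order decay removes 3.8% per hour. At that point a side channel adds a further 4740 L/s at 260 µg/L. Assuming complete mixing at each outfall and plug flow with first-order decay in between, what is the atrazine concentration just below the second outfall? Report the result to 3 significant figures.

Conservation of mass: C = (34400·0.2300 + 4720·115.0) / 39120 = 550700/39120 = 14.08 µg/L; combined flow 39120 L/s.
3.8%/h lost → k = −ln(1 − 0.038) = 0.03874 h⁻¹.
After decay, C = 14.08 × e^(−kt) = 14.08 × 0.4102 = 5.775 µg/L.
Second outfall: C = (39120·5.775 + 4740·260.0)/43860 = 33.25 µg/L.

33.2 µg/L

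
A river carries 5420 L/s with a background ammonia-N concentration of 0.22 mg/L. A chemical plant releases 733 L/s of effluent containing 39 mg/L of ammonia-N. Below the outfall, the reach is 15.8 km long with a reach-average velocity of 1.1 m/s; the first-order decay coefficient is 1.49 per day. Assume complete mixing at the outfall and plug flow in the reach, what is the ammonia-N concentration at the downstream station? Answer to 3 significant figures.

Flow-weighted average: C = (5420·0.2200 + 733.0·39.00) / 6153 = 29780/6153 = 4.840 mg/L.
Travel time t = 15.8·1000 / 1.1 = 14360 s = 3.990 h.
Decay over the reach: 4.840·exp(−kt) = 4.840·0.7806 = 3.778 mg/L.

3.78 mg/L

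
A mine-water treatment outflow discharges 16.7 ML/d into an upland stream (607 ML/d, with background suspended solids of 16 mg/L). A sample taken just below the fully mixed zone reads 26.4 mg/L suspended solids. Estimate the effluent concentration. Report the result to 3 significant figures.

404 mg/L

Mass balance: 607.0·16.00 + 16.70·Cₑ = 623.7·26.40
→ Cₑ = (623.7·26.40 − 607.0·16.00) / 16.70 = 404.4 mg/L.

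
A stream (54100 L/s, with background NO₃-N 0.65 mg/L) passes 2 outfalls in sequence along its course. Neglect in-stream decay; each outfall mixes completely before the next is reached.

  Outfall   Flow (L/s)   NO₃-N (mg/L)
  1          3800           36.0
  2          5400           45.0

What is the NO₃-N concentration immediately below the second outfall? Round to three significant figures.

6.56 mg/L

After outfall 1: Q = 54100 + 3800 = 57900 L/s; C = (54100·0.6500 + 3800·36.00)/57900 = 2.970 mg/L.
After outfall 2: Q = 57900 + 5400 = 63300 L/s; C = (57900·2.970 + 5400·45.00)/63300 = 6.556 mg/L.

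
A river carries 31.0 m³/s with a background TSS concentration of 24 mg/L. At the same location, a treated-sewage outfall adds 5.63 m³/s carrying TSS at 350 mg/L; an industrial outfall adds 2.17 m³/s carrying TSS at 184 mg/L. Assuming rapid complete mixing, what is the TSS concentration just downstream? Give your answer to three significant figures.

80.3 mg/L

Mixed concentration C = ΣQC/ΣQ = (31.00·24.00 + 5.630·350.0 + 2.170·184.0) / 38.80 = 3114/38.80 = 80.25 mg/L.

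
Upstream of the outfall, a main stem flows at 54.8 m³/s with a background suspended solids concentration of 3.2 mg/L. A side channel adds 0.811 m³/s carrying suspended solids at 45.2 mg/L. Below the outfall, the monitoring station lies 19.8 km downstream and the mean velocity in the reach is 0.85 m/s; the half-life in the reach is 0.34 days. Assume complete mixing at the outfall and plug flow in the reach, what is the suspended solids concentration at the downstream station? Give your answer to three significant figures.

2.20 mg/L

Flow-weighted average: C = (54.80·3.200 + 0.8110·45.20) / 55.61 = 212.0/55.61 = 3.813 mg/L.
Travel time t = 19.8·1000 / 0.85 = 23290 s = 6.471 h.
Half-life 0.34 d → k = ln 2 / 0.34 = 2.039 d⁻¹.
Applying C = C₀e^(−kt): 3.813 × 0.5772 = 2.200 mg/L.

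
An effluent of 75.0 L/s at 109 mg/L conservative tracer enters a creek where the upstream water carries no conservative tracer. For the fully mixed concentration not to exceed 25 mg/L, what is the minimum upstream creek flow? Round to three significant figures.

Set C_mix = 25: (Q·0 + 75.00·109.0) / (Q + 75.00) = 25
→ Q = 75.00·(109.0 − 25)/(25 − 0) = 252.0 L/s.

252 L/s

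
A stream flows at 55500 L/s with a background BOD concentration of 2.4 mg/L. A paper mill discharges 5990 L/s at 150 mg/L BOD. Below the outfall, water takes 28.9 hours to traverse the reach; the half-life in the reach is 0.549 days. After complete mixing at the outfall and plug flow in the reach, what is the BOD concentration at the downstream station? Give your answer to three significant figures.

After mixing, C = (55500·2.400 + 5990·150.0) / 61490 = 1032000/61490 = 16.78 mg/L.
Half-life 0.549 d → k = ln 2 / 0.549 = 1.263 d⁻¹.
First-order decay: C = 16.78·exp(−k·t) = 16.78·0.2186 = 3.668 mg/L.

3.67 mg/L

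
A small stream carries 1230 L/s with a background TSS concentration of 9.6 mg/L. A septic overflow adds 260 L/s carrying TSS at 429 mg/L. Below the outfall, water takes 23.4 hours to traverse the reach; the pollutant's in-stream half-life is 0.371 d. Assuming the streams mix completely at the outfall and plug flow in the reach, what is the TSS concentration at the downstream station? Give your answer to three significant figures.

Flow-weighted average: C = (1230·9.600 + 260.0·429.0) / 1490 = 123300/1490 = 82.78 mg/L.
Half-life 0.371 d → k = ln 2 / 0.371 = 1.868 d⁻¹.
After decay, C = 82.78 × e^(−kt) = 82.78 × 0.1618 = 13.39 mg/L.

13.4 mg/L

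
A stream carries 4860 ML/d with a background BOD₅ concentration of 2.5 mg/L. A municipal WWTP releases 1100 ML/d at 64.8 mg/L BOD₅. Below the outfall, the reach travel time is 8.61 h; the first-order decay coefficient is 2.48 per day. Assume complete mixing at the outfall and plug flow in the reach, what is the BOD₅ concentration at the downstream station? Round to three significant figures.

5.75 mg/L

Mass balance: C = (4860·2.500 + 1100·64.80) / 5960 = 83430/5960 = 14.00 mg/L.
Applying C = C₀e^(−kt): 14.00 × 0.4108 = 5.750 mg/L.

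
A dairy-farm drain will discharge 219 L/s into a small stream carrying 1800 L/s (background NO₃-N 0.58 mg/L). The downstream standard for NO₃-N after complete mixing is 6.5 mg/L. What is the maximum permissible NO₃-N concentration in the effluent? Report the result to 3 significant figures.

55.2 mg/L

At the limit, (Qr·Cr + Qe·Cₑ)/(Qr + Qe) = 6.5:
Cₑ = (2019·6.5 − 1800·0.5800) / 219.0 = 55.16 mg/L.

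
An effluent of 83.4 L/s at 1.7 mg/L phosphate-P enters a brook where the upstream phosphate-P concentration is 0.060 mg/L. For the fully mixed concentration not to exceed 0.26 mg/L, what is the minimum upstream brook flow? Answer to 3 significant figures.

600 L/s

Set C_mix = 0.26: (Q·0.06000 + 83.40·1.700) / (Q + 83.40) = 0.26
→ Q = 83.40·(1.700 − 0.26)/(0.26 − 0.06000) = 600.5 L/s.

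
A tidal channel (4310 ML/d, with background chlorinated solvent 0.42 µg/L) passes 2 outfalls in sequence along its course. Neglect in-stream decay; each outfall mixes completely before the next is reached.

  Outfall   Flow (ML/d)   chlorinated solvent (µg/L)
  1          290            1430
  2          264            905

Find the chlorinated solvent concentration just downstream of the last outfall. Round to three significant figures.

Below outfall 1: Q → 4600 ML/d, C = (4310·0.4200 + 290.0·1430)/4600 = 90.55 µg/L.
Below outfall 2: Q → 4864 ML/d, C = (4600·90.55 + 264.0·905.0)/4864 = 134.8 µg/L.

135 µg/L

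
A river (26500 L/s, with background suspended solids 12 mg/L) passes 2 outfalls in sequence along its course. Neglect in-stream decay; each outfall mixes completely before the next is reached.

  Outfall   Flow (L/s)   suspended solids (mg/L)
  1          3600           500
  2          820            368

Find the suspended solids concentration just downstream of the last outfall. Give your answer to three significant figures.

78.3 mg/L

Outfall 1: combined Q = 30100 L/s; C = (26500·12.00 + 3600·500.0)/30100 = 70.37 mg/L.
Outfall 2: combined Q = 30920 L/s; C = (30100·70.37 + 820.0·368.0)/30920 = 78.26 mg/L.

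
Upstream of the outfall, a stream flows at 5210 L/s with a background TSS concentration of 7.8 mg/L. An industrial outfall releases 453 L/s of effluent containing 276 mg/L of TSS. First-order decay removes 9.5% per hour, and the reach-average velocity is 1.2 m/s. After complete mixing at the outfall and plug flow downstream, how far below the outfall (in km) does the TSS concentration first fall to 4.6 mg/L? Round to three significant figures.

80.1 km

Mixed concentration C = ΣQC/ΣQ = (5210·7.800 + 453.0·276.0) / 5663 = 165700/5663 = 29.25 mg/L.
9.5%/h lost → k = −ln(1 − 0.095) = 0.09982 h⁻¹.
Set 29.25·exp(−k·t) = 4.6 → t = ln(29.25/4.6)/k = 66720 s = 18.53 h.
Distance = v·t = 1.2·66720 = 80060 m = 80.06 km.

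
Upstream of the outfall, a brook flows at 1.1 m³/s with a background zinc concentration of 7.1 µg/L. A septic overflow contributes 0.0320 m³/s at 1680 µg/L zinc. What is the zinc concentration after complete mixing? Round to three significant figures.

Mixed concentration C = ΣQC/ΣQ = (1.100·7.100 + 0.03200·1680) / 1.132 = 61.57/1.132 = 54.39 µg/L.

54.4 µg/L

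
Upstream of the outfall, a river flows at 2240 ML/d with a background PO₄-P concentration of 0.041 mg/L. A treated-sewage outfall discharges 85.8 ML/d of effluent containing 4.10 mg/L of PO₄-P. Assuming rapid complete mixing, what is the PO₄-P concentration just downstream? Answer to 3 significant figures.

0.191 mg/L

Flow-weighted average: C = (2240·0.04100 + 85.80·4.100) / 2326 = 443.6/2326 = 0.1907 mg/L.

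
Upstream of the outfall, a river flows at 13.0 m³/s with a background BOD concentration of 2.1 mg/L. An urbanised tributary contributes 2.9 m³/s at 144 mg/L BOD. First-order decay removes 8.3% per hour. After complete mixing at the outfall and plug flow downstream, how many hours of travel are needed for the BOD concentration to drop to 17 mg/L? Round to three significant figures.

5.75 h

Mass balance: C = (13.00·2.100 + 2.900·144.0) / 15.90 = 444.9/15.90 = 27.98 mg/L.
8.3%/h lost → k = −ln(1 − 0.083) = 0.08665 h⁻¹.
27.98·exp(−k·t) = 17 → t = ln(27.98/17)/k = 20700 s = 5.751 h.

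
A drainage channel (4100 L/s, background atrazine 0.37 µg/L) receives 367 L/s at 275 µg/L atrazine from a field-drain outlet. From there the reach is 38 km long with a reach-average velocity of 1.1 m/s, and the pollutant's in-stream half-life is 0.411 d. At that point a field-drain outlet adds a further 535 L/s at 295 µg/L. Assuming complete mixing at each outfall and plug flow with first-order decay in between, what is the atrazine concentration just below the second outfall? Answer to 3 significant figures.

42.0 µg/L

After mixing, C = (4100·0.3700 + 367.0·275.0) / 4467 = 102400/4467 = 22.93 µg/L; combined flow 4467 L/s.
Travel time t = 38·1000 / 1.1 = 34550 s = 9.596 h.
Half-life 0.411 d → k = ln 2 / 0.411 = 1.686 d⁻¹.
First-order decay: C = 22.93·exp(−k·t) = 22.93·0.5095 = 11.68 µg/L.
Second outfall: C = (4467·11.68 + 535.0·295.0)/5002 = 41.99 µg/L.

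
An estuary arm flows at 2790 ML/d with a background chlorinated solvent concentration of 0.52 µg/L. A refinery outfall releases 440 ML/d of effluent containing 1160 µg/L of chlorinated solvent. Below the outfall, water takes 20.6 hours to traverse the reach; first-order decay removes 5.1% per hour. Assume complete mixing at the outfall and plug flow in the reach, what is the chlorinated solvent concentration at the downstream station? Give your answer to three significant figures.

53.9 µg/L

After mixing, C = (2790·0.5200 + 440.0·1160) / 3230 = 511900/3230 = 158.5 µg/L.
5.1%/h lost → k = −ln(1 − 0.051) = 0.05235 h⁻¹.
Decay over the reach: 158.5·exp(−kt) = 158.5·0.3402 = 53.90 µg/L.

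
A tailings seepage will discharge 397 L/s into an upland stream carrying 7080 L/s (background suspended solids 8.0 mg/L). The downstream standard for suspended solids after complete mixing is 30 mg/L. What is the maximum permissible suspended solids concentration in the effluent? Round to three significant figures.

422 mg/L

At the limit, (Qr·Cr + Qe·Cₑ)/(Qr + Qe) = 30:
Cₑ = (7477·30 − 7080·8.000) / 397.0 = 422.3 mg/L.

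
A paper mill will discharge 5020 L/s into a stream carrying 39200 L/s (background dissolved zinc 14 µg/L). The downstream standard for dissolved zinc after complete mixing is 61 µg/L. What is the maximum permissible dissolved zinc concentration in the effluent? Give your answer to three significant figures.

At the limit, (Qr·Cr + Qe·Cₑ)/(Qr + Qe) = 61:
Cₑ = (44220·61 − 39200·14.00) / 5020 = 428.0 µg/L.

428 µg/L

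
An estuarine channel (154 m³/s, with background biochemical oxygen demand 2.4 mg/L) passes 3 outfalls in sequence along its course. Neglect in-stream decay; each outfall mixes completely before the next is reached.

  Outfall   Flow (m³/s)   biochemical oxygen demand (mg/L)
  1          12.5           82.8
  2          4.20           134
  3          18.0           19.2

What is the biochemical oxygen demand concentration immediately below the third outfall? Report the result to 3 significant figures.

12.3 mg/L

Below outfall 1: Q → 166.5 m³/s, C = (154.0·2.400 + 12.50·82.80)/166.5 = 8.436 mg/L.
Below outfall 2: Q → 170.7 m³/s, C = (166.5·8.436 + 4.200·134.0)/170.7 = 11.53 mg/L.
Below outfall 3: Q → 188.7 m³/s, C = (170.7·11.53 + 18.00·19.20)/188.7 = 12.26 mg/L.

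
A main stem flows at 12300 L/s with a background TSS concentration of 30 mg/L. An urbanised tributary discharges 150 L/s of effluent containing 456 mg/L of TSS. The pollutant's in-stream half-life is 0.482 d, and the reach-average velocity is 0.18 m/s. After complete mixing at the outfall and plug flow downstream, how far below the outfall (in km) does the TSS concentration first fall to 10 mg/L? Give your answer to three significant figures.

Flow-weighted average: C = (12300·30.00 + 150.0·456.0) / 12450 = 437400/12450 = 35.13 mg/L.
Half-life 0.482 d → k = ln 2 / 0.482 = 1.438 d⁻¹.
Set 35.13·exp(−k·t) = 10 → t = ln(35.13/10)/k = 75490 s = 20.97 h.
Distance = v·t = 0.18·75490 = 13590 m = 13.59 km.

13.6 km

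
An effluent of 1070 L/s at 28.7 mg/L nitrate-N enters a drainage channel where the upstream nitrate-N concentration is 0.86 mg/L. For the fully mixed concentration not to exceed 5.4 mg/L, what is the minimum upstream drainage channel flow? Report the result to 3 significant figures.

5490 L/s

Set C_mix = 5.4: (Q·0.8600 + 1070·28.70) / (Q + 1070) = 5.4
→ Q = 1070·(28.70 − 5.4)/(5.4 − 0.8600) = 5491 L/s.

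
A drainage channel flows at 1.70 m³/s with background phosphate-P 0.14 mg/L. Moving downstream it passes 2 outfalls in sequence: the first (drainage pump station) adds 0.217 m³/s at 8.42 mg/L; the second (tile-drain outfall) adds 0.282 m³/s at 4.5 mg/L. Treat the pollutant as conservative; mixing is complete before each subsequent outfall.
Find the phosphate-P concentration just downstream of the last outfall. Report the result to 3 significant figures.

Outfall 1: combined Q = 1.917 m³/s; C = (1.700·0.1400 + 0.2170·8.420)/1.917 = 1.077 mg/L.
Outfall 2: combined Q = 2.199 m³/s; C = (1.917·1.077 + 0.2820·4.500)/2.199 = 1.516 mg/L.

1.52 mg/L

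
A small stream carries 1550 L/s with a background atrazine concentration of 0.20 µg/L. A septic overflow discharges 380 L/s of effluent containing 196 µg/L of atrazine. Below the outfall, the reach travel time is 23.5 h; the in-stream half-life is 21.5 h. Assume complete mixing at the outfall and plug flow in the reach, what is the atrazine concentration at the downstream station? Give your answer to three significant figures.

18.2 µg/L

Mass balance: C = (1550·0.2000 + 380.0·196.0) / 1930 = 74790/1930 = 38.75 µg/L.
Half-life 21.5 h → k = ln 2 / 21.5 = 0.03224 h⁻¹ = 0.7737 d⁻¹.
After decay, C = 38.75 × e^(−kt) = 38.75 × 0.4688 = 18.17 µg/L.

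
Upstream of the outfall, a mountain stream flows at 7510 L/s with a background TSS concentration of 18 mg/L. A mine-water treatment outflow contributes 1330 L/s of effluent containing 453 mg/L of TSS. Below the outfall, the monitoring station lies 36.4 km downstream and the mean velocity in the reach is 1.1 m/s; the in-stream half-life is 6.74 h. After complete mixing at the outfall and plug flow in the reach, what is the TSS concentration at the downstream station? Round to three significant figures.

32.4 mg/L

Flow-weighted average: C = (7510·18.00 + 1330·453.0) / 8840 = 737700/8840 = 83.45 mg/L.
Travel time t = 36.4·1000 / 1.1 = 33090 s = 9.192 h.
Half-life 6.74 h → k = ln 2 / 6.74 = 0.1028 h⁻¹ = 2.468 d⁻¹.
Decay over the reach: 83.45·exp(−kt) = 83.45·0.3886 = 32.42 mg/L.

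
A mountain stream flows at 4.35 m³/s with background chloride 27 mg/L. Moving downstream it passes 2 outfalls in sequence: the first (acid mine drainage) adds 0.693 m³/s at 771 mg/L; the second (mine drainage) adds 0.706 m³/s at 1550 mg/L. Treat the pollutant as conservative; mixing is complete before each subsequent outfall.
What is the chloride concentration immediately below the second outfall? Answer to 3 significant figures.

304 mg/L

Below outfall 1: Q → 5.043 m³/s, C = (4.350·27.00 + 0.6930·771.0)/5.043 = 129.2 mg/L.
Below outfall 2: Q → 5.749 m³/s, C = (5.043·129.2 + 0.7060·1550)/5.749 = 303.7 mg/L.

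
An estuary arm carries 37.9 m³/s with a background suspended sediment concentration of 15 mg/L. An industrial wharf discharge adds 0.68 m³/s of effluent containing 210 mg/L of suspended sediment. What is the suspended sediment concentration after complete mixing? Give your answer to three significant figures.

18.4 mg/L

Flow-weighted average: C = (37.90·15.00 + 0.6800·210.0) / 38.58 = 711.3/38.58 = 18.44 mg/L.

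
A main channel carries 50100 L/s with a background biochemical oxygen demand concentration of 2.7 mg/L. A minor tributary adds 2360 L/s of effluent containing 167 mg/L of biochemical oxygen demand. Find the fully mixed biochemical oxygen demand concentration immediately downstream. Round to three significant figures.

10.1 mg/L

Flow-weighted average: C = (50100·2.700 + 2360·167.0) / 52460 = 529400/52460 = 10.09 mg/L.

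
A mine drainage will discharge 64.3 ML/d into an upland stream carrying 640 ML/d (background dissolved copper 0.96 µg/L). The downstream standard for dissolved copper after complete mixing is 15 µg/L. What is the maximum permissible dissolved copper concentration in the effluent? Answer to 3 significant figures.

At the limit, (Qr·Cr + Qe·Cₑ)/(Qr + Qe) = 15:
Cₑ = (704.3·15 − 640.0·0.9600) / 64.30 = 154.7 µg/L.

155 µg/L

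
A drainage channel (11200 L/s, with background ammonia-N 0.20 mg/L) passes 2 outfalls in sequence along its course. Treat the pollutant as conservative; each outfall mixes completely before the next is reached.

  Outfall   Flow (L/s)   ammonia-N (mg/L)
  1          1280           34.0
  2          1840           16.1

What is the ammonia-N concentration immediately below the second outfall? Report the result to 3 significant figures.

5.26 mg/L

After outfall 1: Q = 11200 + 1280 = 12480 L/s; C = (11200·0.2000 + 1280·34.00)/12480 = 3.667 mg/L.
After outfall 2: Q = 12480 + 1840 = 14320 L/s; C = (12480·3.667 + 1840·16.10)/14320 = 5.264 mg/L.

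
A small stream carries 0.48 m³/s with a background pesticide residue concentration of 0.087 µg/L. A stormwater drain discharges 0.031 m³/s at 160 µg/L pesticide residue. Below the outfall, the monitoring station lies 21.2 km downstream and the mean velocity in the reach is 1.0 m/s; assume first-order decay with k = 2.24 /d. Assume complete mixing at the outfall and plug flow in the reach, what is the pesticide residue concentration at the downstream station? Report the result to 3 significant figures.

5.65 µg/L

Conservation of mass: C = (0.4800·0.08700 + 0.03100·160.0) / 0.5110 = 5.002/0.5110 = 9.788 µg/L.
Travel time t = 21.2·1000 / 1.0 = 21200 s = 5.889 h.
After decay, C = 9.788 × e^(−kt) = 9.788 × 0.5772 = 5.649 µg/L.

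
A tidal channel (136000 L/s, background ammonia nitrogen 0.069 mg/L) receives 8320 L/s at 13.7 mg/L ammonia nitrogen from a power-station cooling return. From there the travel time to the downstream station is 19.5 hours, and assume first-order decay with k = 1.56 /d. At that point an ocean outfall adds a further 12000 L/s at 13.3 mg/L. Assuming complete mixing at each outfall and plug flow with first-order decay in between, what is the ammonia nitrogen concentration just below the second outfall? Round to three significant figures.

1.24 mg/L

Conservation of mass: C = (136000·0.06900 + 8320·13.70) / 144300 = 123400/144300 = 0.8548 mg/L; combined flow 144300 L/s.
After decay, C = 0.8548 × e^(−kt) = 0.8548 × 0.2815 = 0.2407 mg/L.
At the second outfall, C = (144300·0.2407 + 12000·13.30) / (144300 + 12000) = 1.243 mg/L.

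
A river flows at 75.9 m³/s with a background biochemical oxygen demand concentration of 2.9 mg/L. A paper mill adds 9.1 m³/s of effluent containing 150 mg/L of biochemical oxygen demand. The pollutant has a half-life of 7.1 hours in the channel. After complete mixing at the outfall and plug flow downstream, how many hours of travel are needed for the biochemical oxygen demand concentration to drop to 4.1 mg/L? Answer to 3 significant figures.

15.5 h

Mass balance: C = (75.90·2.900 + 9.100·150.0) / 85.00 = 1585/85.00 = 18.65 mg/L.
Half-life 7.1 h → k = ln 2 / 7.1 = 0.09763 h⁻¹ = 2.343 d⁻¹.
18.65·exp(−k·t) = 4.1 → t = ln(18.65/4.1)/k = 55860 s = 15.52 h.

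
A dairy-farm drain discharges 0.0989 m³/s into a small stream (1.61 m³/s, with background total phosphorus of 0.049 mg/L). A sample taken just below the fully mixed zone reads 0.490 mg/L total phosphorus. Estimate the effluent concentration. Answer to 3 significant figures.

7.67 mg/L

Mass balance: 1.610·0.04900 + 0.09890·Cₑ = 1.709·0.4900
→ Cₑ = (1.709·0.4900 − 1.610·0.04900) / 0.09890 = 7.669 mg/L.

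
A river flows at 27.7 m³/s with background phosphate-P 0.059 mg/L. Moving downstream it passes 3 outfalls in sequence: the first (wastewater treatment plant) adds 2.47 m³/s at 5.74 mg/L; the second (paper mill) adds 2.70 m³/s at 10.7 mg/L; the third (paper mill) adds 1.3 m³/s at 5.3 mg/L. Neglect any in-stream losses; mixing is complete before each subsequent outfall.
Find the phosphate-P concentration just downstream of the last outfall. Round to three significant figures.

Below outfall 1: Q → 30.17 m³/s, C = (27.70·0.05900 + 2.470·5.740)/30.17 = 0.5241 mg/L.
Below outfall 2: Q → 32.87 m³/s, C = (30.17·0.5241 + 2.700·10.70)/32.87 = 1.360 mg/L.
Below outfall 3: Q → 34.17 m³/s, C = (32.87·1.360 + 1.300·5.300)/34.17 = 1.510 mg/L.

1.51 mg/L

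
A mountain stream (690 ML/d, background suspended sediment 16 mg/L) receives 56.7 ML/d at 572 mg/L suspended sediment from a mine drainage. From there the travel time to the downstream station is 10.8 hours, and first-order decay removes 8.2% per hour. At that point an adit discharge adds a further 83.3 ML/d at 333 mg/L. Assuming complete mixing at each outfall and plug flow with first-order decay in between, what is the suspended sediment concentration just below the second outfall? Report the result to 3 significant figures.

54.2 mg/L

Mixed concentration C = ΣQC/ΣQ = (690.0·16.00 + 56.70·572.0) / 746.7 = 43470/746.7 = 58.22 mg/L; combined flow 746.7 ML/d.
8.2%/h lost → k = −ln(1 − 0.082) = 0.08556 h⁻¹.
Decay over the reach: 58.22·exp(−kt) = 58.22·0.3969 = 23.11 mg/L.
At the second outfall, C = (746.7·23.11 + 83.30·333.0) / (746.7 + 83.30) = 54.21 mg/L.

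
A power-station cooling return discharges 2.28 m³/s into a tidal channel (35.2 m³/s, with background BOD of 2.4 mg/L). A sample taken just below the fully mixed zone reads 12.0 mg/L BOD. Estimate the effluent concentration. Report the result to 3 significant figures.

160 mg/L

Mass balance: 35.20·2.400 + 2.280·Cₑ = 37.48·12.00
→ Cₑ = (37.48·12.00 − 35.20·2.400) / 2.280 = 160.2 mg/L.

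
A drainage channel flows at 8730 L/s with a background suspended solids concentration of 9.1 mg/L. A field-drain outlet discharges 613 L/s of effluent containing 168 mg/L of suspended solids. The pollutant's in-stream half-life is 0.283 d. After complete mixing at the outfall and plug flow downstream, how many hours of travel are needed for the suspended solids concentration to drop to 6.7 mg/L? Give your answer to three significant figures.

Mass balance: C = (8730·9.100 + 613.0·168.0) / 9343 = 182400/9343 = 19.53 mg/L.
Half-life 0.283 d → k = ln 2 / 0.283 = 2.449 d⁻¹.
19.53·exp(−k·t) = 6.7 → t = ln(19.53/6.7)/k = 37730 s = 10.48 h.

10.5 h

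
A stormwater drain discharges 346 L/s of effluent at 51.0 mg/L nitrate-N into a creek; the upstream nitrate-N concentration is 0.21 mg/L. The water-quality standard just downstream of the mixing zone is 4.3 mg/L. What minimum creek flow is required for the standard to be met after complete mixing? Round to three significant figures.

3950 L/s

Set C_mix = 4.3: (Q·0.2100 + 346.0·51.00) / (Q + 346.0) = 4.3
→ Q = 346.0·(51.00 − 4.3)/(4.3 − 0.2100) = 3951 L/s.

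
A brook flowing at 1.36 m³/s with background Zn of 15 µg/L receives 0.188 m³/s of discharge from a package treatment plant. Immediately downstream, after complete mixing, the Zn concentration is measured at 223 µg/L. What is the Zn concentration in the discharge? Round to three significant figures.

1730 µg/L

Mass balance: 1.360·15.00 + 0.1880·Cₑ = 1.548·223.0
→ Cₑ = (1.548·223.0 − 1.360·15.00) / 0.1880 = 1728 µg/L.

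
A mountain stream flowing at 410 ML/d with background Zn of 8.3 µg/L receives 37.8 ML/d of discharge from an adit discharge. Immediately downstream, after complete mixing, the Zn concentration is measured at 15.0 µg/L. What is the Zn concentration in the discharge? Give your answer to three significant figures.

Mass balance: 410.0·8.300 + 37.80·Cₑ = 447.8·15.00
→ Cₑ = (447.8·15.00 − 410.0·8.300) / 37.80 = 87.67 µg/L.

87.7 µg/L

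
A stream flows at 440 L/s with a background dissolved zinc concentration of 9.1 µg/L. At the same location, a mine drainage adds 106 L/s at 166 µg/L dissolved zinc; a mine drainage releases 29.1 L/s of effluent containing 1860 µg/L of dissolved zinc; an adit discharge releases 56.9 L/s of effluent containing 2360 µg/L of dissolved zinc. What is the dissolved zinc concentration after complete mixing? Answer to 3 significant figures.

332 µg/L

Mass balance: C = (440.0·9.100 + 106.0·166.0 + 29.10·1860 + 56.90·2360) / 632.0 = 210000/632.0 = 332.3 µg/L.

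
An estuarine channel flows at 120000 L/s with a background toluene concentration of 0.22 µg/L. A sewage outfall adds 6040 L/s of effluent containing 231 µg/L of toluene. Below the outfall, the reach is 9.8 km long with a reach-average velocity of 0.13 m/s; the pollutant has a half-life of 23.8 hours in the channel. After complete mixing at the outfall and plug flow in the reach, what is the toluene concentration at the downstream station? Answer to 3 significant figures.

After mixing, C = (120000·0.2200 + 6040·231.0) / 126000 = 1422000/126000 = 11.28 µg/L.
Travel time t = 9.8·1000 / 0.13 = 75380 s = 20.94 h.
Half-life 23.8 h → k = ln 2 / 23.8 = 0.02912 h⁻¹ = 0.6990 d⁻¹.
Applying C = C₀e^(−kt): 11.28 × 0.5434 = 6.129 µg/L.

6.13 µg/L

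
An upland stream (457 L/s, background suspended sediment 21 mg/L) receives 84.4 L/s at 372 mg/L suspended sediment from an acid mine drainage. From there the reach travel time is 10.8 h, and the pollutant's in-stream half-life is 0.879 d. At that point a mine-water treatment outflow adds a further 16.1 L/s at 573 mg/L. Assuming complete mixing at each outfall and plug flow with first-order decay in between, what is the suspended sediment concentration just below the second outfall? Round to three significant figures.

Flow-weighted average: C = (457.0·21.00 + 84.40·372.0) / 541.4 = 40990/541.4 = 75.72 mg/L; combined flow 541.4 L/s.
Half-life 0.879 d → k = ln 2 / 0.879 = 0.7886 d⁻¹.
Applying C = C₀e^(−kt): 75.72 × 0.7013 = 53.10 mg/L.
At the second outfall, C = (541.4·53.10 + 16.10·573.0) / (541.4 + 16.10) = 68.11 mg/L.

68.1 mg/L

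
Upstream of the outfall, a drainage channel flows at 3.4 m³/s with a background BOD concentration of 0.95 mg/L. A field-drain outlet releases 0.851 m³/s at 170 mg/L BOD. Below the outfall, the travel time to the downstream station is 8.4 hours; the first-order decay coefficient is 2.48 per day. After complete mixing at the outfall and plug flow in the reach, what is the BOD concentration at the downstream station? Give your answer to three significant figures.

14.6 mg/L

Mixed concentration C = ΣQC/ΣQ = (3.400·0.9500 + 0.8510·170.0) / 4.251 = 147.9/4.251 = 34.79 mg/L.
Decay over the reach: 34.79·exp(−kt) = 34.79·0.4198 = 14.61 mg/L.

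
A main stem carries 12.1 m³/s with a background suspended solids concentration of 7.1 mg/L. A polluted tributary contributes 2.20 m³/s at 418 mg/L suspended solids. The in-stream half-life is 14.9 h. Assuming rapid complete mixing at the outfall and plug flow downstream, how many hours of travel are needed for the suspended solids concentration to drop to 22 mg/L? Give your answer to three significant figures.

After mixing, C = (12.10·7.100 + 2.200·418.0) / 14.30 = 1006/14.30 = 70.32 mg/L.
Half-life 14.9 h → k = ln 2 / 14.9 = 0.04652 h⁻¹ = 1.116 d⁻¹.
70.32·exp(−k·t) = 22 → t = ln(70.32/22)/k = 89920 s = 24.98 h.

25.0 h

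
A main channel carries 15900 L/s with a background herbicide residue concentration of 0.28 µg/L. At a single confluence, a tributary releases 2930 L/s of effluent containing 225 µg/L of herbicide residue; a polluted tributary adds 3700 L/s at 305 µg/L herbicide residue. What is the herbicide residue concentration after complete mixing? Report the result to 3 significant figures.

79.5 µg/L

Mass balance: C = (15900·0.2800 + 2930·225.0 + 3700·305.0) / 22530 = 1792000/22530 = 79.55 µg/L.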